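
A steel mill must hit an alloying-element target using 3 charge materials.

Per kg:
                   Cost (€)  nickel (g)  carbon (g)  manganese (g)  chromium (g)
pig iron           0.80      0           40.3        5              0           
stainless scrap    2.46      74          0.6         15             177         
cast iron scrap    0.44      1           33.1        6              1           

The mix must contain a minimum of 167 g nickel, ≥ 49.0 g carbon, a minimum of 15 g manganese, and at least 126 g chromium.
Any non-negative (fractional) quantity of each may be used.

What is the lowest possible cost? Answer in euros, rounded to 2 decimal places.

Let x1 = kg of pig iron, x2 = kg of stainless scrap, x3 = kg of cast iron scrap.
min 0.8x1 + 2.46x2 + 0.44x3 with:
  74x2 + 1x3 ≥ 167   (nickel)
  40.3x1 + 0.6x2 + 33.1x3 ≥ 49   (carbon)
  5x1 + 15x2 + 6x3 ≥ 15   (manganese)
  177x2 + 1x3 ≥ 126   (chromium)
  x1, x2, x3 ≥ 0.
At the optimum only stainless scrap, cast iron scrap are positive (pig iron = 0). There the nickel and carbon constraints are tight.
That vertex is x2 = 2.237, x3 = 1.44.
Total cost: 2.46·2.237 + 0.44·1.44 = 6.1366.

€6.14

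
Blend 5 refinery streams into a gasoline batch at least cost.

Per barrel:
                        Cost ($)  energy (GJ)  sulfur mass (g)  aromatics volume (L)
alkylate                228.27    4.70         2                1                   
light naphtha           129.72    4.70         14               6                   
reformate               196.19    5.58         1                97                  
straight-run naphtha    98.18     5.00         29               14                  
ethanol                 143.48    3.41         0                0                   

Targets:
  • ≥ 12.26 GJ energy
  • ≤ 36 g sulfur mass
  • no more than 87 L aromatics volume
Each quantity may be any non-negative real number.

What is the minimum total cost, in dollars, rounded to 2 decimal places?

Treat it as an LP. Let x1 = barrels of alkylate, x2 = barrels of light naphtha, x3 = barrels of reformate, x4 = barrels of straight-run naphtha, x5 = barrels of ethanol.
Minimise 228.27x1 + 129.72x2 + 196.19x3 + 98.18x4 + 143.48x5 subject to:
  4.7x1 + 4.7x2 + 5.58x3 + 5x4 + 3.41x5 ≥ 12.26   (energy)
  2x1 + 14x2 + 1x3 + 29x4 ≤ 36   (sulfur mass)
  1x1 + 6x2 + 97x3 + 14x4 ≤ 87   (aromatics volume)
  x1, x2, x3, x4, x5 ≥ 0.
The minimum-cost mix takes nothing from alkylate, ethanol — only light naphtha, reformate, straight-run naphtha. Binding constraints: energy, sulfur mass, aromatics volume.
So light naphtha = 0.92431 barrels, reformate = 0.72859 barrels, straight-run naphtha = 0.77004 barrels.
Hence cost = 129.72·0.92431 + 196.19·0.72859 + 98.18·0.77004 = $338.4461.

$338.45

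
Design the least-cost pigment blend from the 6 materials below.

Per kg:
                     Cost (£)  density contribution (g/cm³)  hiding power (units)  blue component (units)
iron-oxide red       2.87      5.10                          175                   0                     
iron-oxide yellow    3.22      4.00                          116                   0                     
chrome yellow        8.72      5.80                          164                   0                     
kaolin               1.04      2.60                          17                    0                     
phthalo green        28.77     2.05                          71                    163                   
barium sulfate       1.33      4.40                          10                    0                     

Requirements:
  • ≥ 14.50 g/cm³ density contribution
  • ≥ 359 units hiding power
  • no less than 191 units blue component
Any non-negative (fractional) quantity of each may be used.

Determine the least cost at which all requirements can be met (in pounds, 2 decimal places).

£39.39

Set it up as a linear program. Let x1 = kg of iron-oxide red, x2 = kg of iron-oxide yellow, x3 = kg of chrome yellow, x4 = kg of kaolin, x5 = kg of phthalo green, x6 = kg of barium sulfate.
min 2.87x1 + 3.22x2 + 8.72x3 + 1.04x4 + 28.77x5 + 1.33x6 subject to:
  5.1x1 + 4x2 + 5.8x3 + 2.6x4 + 2.05x5 + 4.4x6 ≥ 14.5   (density contribution)
  175x1 + 116x2 + 164x3 + 17x4 + 71x5 + 10x6 ≥ 359   (hiding power)
  163x5 ≥ 191   (blue component)
  x1, x2, x3, x4, x5, x6 ≥ 0.
At the optimum only iron-oxide red, phthalo green, barium sulfate are positive (iron-oxide yellow, chrome yellow, kaolin = 0). There the density contribution, hiding power, blue component constraints are tight.
So iron-oxide red = 1.5196 kg, phthalo green = 1.1718 kg, barium sulfate = 0.98821 kg.
Hence cost = 2.87·1.5196 + 28.77·1.1718 + 1.33·0.98821 = £39.3883.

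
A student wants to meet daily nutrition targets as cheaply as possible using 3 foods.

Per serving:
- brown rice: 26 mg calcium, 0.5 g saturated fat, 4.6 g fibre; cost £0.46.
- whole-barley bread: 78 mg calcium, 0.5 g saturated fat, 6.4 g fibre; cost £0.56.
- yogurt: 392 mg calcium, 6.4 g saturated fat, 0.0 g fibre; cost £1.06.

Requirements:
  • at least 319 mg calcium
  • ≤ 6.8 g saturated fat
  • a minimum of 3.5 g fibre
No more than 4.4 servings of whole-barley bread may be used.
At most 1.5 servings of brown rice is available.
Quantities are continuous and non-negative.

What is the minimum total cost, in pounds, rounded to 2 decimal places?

£1.05

Let x1 = servings of brown rice, x2 = servings of whole-barley bread, x3 = servings of yogurt.
min 0.46x1 + 0.56x2 + 1.06x3 s.t.:
  26x1 + 78x2 + 392x3 ≥ 319   (calcium)
  0.5x1 + 0.5x2 + 6.4x3 ≤ 6.8   (saturated fat)
  4.6x1 + 6.4x2 ≥ 3.5   (fibre)
  x2 ≤ 4.4
  x1 ≤ 1.5
  x1, x2, x3 ≥ 0.
At the optimum only whole-barley bread, yogurt are positive (brown rice = 0). There the calcium and fibre constraints are tight.
Solving gives x2 = 0.5469, x3 = 0.705.
Hence cost = 0.56·0.5469 + 1.06·0.705 = £1.0536.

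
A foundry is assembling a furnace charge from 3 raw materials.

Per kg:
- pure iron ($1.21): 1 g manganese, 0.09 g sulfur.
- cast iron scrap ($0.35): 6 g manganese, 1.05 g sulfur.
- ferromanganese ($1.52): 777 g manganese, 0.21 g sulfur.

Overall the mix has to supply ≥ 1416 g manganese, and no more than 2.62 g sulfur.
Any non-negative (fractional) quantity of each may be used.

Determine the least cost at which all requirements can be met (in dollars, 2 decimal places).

This is a linear program. Let x1 = kg of pure iron, x2 = kg of cast iron scrap, x3 = kg of ferromanganese.
Minimize 1.21x1 + 0.35x2 + 1.52x3 s.t.:
  1x1 + 6x2 + 777x3 ≥ 1416   (manganese)
  0.09x1 + 1.05x2 + 0.21x3 ≤ 2.62   (sulfur)
  x1, x2, x3 ≥ 0.
At the optimum only ferromanganese is positive (pure iron, cast iron scrap = 0). The manganese requirement is met with equality.
Solving gives x3 = 1.822.
Objective = 1.52·1.822 = 2.7694.

$2.77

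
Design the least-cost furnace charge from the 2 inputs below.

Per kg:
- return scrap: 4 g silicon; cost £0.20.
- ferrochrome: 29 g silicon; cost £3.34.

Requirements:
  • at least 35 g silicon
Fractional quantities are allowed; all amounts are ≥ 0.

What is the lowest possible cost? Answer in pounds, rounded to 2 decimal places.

£1.75

Let x1 = kg of return scrap, x2 = kg of ferrochrome.
Minimise 0.2x1 + 3.34x2 s.t.:
  4x1 + 29x2 ≥ 35   (silicon)
  x1, x2 ≥ 0.
The cheapest feasible vertex uses only return scrap; ferrochrome is not used. There the silicon constraint is tight.
Optimal quantities: return scrap = 8.75 kg.
Objective = 0.2·8.75 = 1.7500.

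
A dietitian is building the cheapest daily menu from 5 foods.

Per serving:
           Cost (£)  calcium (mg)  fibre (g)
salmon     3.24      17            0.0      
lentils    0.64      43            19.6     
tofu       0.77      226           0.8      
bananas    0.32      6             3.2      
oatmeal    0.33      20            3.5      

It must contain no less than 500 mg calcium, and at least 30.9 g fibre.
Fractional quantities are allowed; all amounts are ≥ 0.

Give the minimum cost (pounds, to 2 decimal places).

Let x1 = servings of salmon, x2 = servings of lentils, x3 = servings of tofu, x4 = servings of bananas, x5 = servings of oatmeal.
min 3.24x1 + 0.64x2 + 0.77x3 + 0.32x4 + 0.33x5 with:
  17x1 + 43x2 + 226x3 + 6x4 + 20x5 ≥ 500   (calcium)
  19.6x2 + 0.8x3 + 3.2x4 + 3.5x5 ≥ 30.9   (fibre)
  x1, x2, x3, x4, x5 ≥ 0.
The optimal basis is {lentils, tofu}; salmon, bananas, oatmeal drop out. Binding constraints: calcium and fibre.
So lentils = 1.498 servings, tofu = 1.927 servings.
Cost = 0.64·1.498 + 0.77·1.927 = 2.4425.

£2.44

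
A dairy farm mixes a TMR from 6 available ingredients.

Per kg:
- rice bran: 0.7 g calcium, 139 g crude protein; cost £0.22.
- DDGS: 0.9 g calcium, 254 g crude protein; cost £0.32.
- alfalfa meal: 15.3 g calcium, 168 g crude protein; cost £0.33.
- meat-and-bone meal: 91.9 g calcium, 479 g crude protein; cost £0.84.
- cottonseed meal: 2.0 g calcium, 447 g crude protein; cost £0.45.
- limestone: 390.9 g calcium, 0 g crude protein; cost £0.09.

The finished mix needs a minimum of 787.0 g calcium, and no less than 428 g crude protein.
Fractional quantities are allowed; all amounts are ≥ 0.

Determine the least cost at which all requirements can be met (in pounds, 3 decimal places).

Let x1 = kg of rice bran, x2 = kg of DDGS, x3 = kg of alfalfa meal, x4 = kg of meat-and-bone meal, x5 = kg of cottonseed meal, x6 = kg of limestone.
Minimise 0.22x1 + 0.32x2 + 0.33x3 + 0.84x4 + 0.45x5 + 0.09x6 s.t.:
  0.7x1 + 0.9x2 + 15.3x3 + 91.9x4 + 2x5 + 390.9x6 ≥ 787   (calcium)
  139x1 + 254x2 + 168x3 + 479x4 + 447x5 ≥ 428   (crude protein)
  x1, x2, x3, x4, x5, x6 ≥ 0.
The optimal basis is {cottonseed meal, limestone}; rice bran, DDGS, alfalfa meal, meat-and-bone meal drop out. Binding constraints: calcium and crude protein.
Optimal quantities: cottonseed meal = 0.9575 kg, limestone = 2.008 kg.
Hence cost = 0.45·0.9575 + 0.09·2.008 = £0.61160.

£0.612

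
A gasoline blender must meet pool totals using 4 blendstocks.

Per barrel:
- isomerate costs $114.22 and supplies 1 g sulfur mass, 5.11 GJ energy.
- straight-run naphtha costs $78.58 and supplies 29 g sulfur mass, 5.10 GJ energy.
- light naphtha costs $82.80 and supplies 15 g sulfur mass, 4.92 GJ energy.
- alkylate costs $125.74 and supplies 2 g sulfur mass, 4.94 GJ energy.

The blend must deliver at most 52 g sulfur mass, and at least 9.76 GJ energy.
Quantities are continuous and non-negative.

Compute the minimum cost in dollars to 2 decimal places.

$152.27

Let x1 = barrels of isomerate, x2 = barrels of straight-run naphtha, x3 = barrels of light naphtha, x4 = barrels of alkylate.
Minimise 114.22x1 + 78.58x2 + 82.8x3 + 125.74x4 with:
  1x1 + 29x2 + 15x3 + 2x4 ≤ 52   (sulfur mass)
  5.11x1 + 5.1x2 + 4.92x3 + 4.94x4 ≥ 9.76   (energy)
  x1, x2, x3, x4 ≥ 0.
The cheapest feasible vertex uses only straight-run naphtha, light naphtha; isomerate, alkylate are not used. The sulfur mass and energy requirements are met with equality.
Optimal quantities: straight-run naphtha = 1.6537 barrels, light naphtha = 0.26957 barrels.
Total cost: 78.58·1.6537 + 82.8·0.26957 = 152.2681.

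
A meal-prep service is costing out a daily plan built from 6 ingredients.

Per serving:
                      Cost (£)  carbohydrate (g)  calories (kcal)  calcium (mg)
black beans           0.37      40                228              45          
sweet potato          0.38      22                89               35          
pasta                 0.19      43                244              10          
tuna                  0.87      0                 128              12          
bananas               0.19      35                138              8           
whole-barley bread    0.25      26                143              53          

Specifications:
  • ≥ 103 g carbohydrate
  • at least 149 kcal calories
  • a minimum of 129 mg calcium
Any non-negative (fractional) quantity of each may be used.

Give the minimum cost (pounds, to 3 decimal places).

Treat it as an LP. Let x1 = servings of black beans, x2 = servings of sweet potato, x3 = servings of pasta, x4 = servings of tuna, x5 = servings of bananas, x6 = servings of whole-barley bread.
Minimise 0.37x1 + 0.38x2 + 0.19x3 + 0.87x4 + 0.19x5 + 0.25x6 s.t.:
  40x1 + 22x2 + 43x3 + 35x5 + 26x6 ≥ 103   (carbohydrate)
  228x1 + 89x2 + 244x3 + 128x4 + 138x5 + 143x6 ≥ 149   (calories)
  45x1 + 35x2 + 10x3 + 12x4 + 8x5 + 53x6 ≥ 129   (calcium)
  x1, x2, x3, x4, x5, x6 ≥ 0.
The cheapest feasible vertex uses only pasta, whole-barley bread; black beans, sweet potato, tuna, bananas are not used. Binding constraints: carbohydrate and calcium.
So pasta = 1.043 servings, whole-barley bread = 2.237 servings.
Hence cost = 0.19·1.043 + 0.25·2.237 = £0.75742.

£0.757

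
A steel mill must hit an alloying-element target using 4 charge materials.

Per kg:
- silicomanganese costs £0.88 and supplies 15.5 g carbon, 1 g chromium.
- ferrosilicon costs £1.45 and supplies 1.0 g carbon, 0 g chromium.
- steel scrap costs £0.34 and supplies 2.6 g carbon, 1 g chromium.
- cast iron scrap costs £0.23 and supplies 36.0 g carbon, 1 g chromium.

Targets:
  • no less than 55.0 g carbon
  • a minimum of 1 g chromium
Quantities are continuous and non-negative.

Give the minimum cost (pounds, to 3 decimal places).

£0.351

Let x1 = kg of silicomanganese, x2 = kg of ferrosilicon, x3 = kg of steel scrap, x4 = kg of cast iron scrap.
Minimize 0.88x1 + 1.45x2 + 0.34x3 + 0.23x4 subject to:
  15.5x1 + 1x2 + 2.6x3 + 36x4 ≥ 55   (carbon)
  1x1 + 1x3 + 1x4 ≥ 1   (chromium)
  x1, x2, x3, x4 ≥ 0.
The optimal basis is {cast iron scrap}; silicomanganese, ferrosilicon, steel scrap drop out. Binding constraint: carbon.
Solving gives x4 = 1.528.
Cost = 0.23·1.528 = 0.35144.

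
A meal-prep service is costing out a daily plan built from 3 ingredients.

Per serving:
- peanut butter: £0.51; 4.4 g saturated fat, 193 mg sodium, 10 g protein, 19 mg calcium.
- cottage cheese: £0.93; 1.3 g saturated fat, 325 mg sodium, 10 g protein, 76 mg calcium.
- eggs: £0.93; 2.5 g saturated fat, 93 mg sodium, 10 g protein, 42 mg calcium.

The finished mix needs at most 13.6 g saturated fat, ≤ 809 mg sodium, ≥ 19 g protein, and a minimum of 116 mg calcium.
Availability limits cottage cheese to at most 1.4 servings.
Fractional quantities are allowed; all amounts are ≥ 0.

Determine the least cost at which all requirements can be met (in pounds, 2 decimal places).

Let x1 = servings of peanut butter, x2 = servings of cottage cheese, x3 = servings of eggs.
Minimise 0.51x1 + 0.93x2 + 0.93x3 subject to:
  4.4x1 + 1.3x2 + 2.5x3 ≤ 13.6   (saturated fat)
  193x1 + 325x2 + 93x3 ≤ 809   (sodium)
  10x1 + 10x2 + 10x3 ≥ 19   (protein)
  19x1 + 76x2 + 42x3 ≥ 116   (calcium)
  x2 ≤ 1.4
  x1, x2, x3 ≥ 0.
All 3 inputs are positive at the optimum. The protein, calcium, the cottage cheese cap requirements are met with equality.
That vertex is x1 = 0.4957, x2 = 1.4, x3 = 0.004348.
Total cost: 0.51·0.4957 + 0.93·1.4 + 0.93·0.004348 = 1.5589.

£1.56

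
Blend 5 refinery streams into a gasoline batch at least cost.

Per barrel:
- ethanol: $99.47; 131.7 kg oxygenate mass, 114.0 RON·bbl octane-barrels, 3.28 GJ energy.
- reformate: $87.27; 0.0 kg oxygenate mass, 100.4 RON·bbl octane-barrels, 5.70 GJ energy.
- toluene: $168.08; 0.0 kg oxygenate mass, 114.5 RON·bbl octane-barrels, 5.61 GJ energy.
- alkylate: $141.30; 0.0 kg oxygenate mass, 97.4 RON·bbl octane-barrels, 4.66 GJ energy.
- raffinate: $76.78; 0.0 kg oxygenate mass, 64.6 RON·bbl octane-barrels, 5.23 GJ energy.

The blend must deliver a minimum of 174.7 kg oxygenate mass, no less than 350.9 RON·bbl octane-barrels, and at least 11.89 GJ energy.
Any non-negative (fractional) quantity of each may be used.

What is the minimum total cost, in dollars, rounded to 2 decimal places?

$305.51

This is a linear program. Let x1 = barrels of ethanol, x2 = barrels of reformate, x3 = barrels of toluene, x4 = barrels of alkylate, x5 = barrels of raffinate.
Minimise 99.47x1 + 87.27x2 + 168.08x3 + 141.3x4 + 76.78x5 subject to:
  131.7x1 ≥ 174.7   (oxygenate mass)
  114x1 + 100.4x2 + 114.5x3 + 97.4x4 + 64.6x5 ≥ 350.9   (octane-barrels)
  3.28x1 + 5.7x2 + 5.61x3 + 4.66x4 + 5.23x5 ≥ 11.89   (energy)
  x1, x2, x3, x4, x5 ≥ 0.
The cheapest feasible vertex uses only ethanol, reformate; toluene, alkylate, raffinate are not used. There the oxygenate mass and octane-barrels constraints are tight.
So ethanol = 1.3265 barrels, reformate = 1.9888 barrels.
Total cost: 99.47·1.3265 + 87.27·1.9888 = 305.5095.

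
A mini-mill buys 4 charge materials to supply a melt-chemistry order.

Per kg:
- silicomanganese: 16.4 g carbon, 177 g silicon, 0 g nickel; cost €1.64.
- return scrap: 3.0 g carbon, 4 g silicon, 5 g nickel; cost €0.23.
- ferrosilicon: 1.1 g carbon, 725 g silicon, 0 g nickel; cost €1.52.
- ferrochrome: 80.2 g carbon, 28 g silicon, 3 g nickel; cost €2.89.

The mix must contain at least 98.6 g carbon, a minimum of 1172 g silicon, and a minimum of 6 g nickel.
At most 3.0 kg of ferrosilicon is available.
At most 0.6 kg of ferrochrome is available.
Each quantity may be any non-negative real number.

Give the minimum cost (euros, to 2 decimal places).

€7.76

Let x1 = kg of silicomanganese, x2 = kg of return scrap, x3 = kg of ferrosilicon, x4 = kg of ferrochrome.
Minimise 1.64x1 + 0.23x2 + 1.52x3 + 2.89x4 with:
  16.4x1 + 3x2 + 1.1x3 + 80.2x4 ≥ 98.6   (carbon)
  177x1 + 4x2 + 725x3 + 28x4 ≥ 1172   (silicon)
  5x2 + 3x4 ≥ 6   (nickel)
  x3 ≤ 3
  x4 ≤ 0.6
  x1, x2, x3, x4 ≥ 0.
The cheapest feasible vertex uses only return scrap, ferrosilicon, ferrochrome; silicomanganese is not used. The carbon, silicon, the ferrochrome cap requirements are met with equality.
Optimal quantities: return scrap = 16.28 kg, ferrosilicon = 1.504 kg, ferrochrome = 0.6 kg.
Total cost: 0.23·16.28 + 1.52·1.504 + 2.89·0.6 = 7.7645.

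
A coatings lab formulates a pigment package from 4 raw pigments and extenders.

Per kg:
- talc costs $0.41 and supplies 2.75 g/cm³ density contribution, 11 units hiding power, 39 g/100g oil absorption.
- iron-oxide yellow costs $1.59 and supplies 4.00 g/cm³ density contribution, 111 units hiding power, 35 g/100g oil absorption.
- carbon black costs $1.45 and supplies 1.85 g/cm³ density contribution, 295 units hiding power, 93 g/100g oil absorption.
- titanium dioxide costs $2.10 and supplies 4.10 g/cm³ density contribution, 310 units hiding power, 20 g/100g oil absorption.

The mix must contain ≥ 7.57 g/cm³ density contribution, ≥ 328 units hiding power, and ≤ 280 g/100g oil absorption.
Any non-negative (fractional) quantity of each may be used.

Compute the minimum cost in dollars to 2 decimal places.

$2.34

This is a linear program. Let x1 = kg of talc, x2 = kg of iron-oxide yellow, x3 = kg of carbon black, x4 = kg of titanium dioxide.
min 0.41x1 + 1.59x2 + 1.45x3 + 2.1x4 subject to:
  2.75x1 + 4x2 + 1.85x3 + 4.1x4 ≥ 7.57   (density contribution)
  11x1 + 111x2 + 295x3 + 310x4 ≥ 328   (hiding power)
  39x1 + 35x2 + 93x3 + 20x4 ≤ 280   (oil absorption)
  x1, x2, x3, x4 ≥ 0.
The cheapest feasible vertex uses only talc, carbon black; iron-oxide yellow, titanium dioxide are not used. The density contribution and hiding power requirements are met with equality.
Solving gives x1 = 2.056, x3 = 1.035.
Objective = 0.41·2.056 + 1.45·1.035 = 2.3437.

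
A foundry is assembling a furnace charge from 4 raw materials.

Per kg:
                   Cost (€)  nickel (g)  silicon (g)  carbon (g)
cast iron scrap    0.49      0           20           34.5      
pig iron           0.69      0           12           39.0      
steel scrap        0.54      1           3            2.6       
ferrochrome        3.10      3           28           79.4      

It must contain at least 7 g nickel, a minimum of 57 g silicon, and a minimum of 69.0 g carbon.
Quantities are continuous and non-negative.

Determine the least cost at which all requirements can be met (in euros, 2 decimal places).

€4.66

Set it up as a linear program. Let x1 = kg of cast iron scrap, x2 = kg of pig iron, x3 = kg of steel scrap, x4 = kg of ferrochrome.
Minimize 0.49x1 + 0.69x2 + 0.54x3 + 3.1x4 with:
  1x3 + 3x4 ≥ 7   (nickel)
  20x1 + 12x2 + 3x3 + 28x4 ≥ 57   (silicon)
  34.5x1 + 39x2 + 2.6x3 + 79.4x4 ≥ 69   (carbon)
  x1, x2, x3, x4 ≥ 0.
The optimal basis is {cast iron scrap, steel scrap}; pig iron, ferrochrome drop out. The nickel and silicon requirements are met with equality.
That vertex is x1 = 1.8, x3 = 7.
Hence cost = 0.49·1.8 + 0.54·7 = €4.6620.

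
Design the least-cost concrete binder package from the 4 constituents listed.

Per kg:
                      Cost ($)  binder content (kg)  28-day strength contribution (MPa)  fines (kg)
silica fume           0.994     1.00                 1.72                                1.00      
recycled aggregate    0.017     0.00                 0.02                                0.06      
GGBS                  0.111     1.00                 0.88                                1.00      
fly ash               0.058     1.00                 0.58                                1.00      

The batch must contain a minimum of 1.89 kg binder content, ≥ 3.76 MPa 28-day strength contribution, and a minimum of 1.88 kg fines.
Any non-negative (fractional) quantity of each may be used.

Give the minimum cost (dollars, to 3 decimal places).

$0.376

Let x1 = kg of silica fume, x2 = kg of recycled aggregate, x3 = kg of GGBS, x4 = kg of fly ash.
Minimise 0.994x1 + 0.017x2 + 0.111x3 + 0.058x4 with:
  1x1 + 1x3 + 1x4 ≥ 1.89   (binder content)
  1.72x1 + 0.02x2 + 0.88x3 + 0.58x4 ≥ 3.76   (28-day strength contribution)
  1x1 + 0.06x2 + 1x3 + 1x4 ≥ 1.88   (fines)
  x1, x2, x3, x4 ≥ 0.
The optimal basis is {fly ash}; silica fume, recycled aggregate, GGBS drop out. Binding constraint: 28-day strength contribution.
Solving gives x4 = 6.483.
Cost = 0.058·6.483 = 0.37601.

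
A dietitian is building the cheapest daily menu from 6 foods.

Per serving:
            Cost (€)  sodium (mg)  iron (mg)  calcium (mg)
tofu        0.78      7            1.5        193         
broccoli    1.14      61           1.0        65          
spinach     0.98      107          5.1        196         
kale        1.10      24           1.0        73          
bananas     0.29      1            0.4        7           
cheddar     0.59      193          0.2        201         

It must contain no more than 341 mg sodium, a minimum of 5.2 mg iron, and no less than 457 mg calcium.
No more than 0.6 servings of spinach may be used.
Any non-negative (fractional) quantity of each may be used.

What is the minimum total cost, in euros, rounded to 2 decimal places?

Let x1 = servings of tofu, x2 = servings of broccoli, x3 = servings of spinach, x4 = servings of kale, x5 = servings of bananas, x6 = servings of cheddar.
Minimize 0.78x1 + 1.14x2 + 0.98x3 + 1.1x4 + 0.29x5 + 0.59x6 s.t.:
  7x1 + 61x2 + 107x3 + 24x4 + 1x5 + 193x6 ≤ 341   (sodium)
  1.5x1 + 1x2 + 5.1x3 + 1x4 + 0.4x5 + 0.2x6 ≥ 5.2   (iron)
  193x1 + 65x2 + 196x3 + 73x4 + 7x5 + 201x6 ≥ 457   (calcium)
  x3 ≤ 0.6
  x1, x2, x3, x4, x5, x6 ≥ 0.
The cheapest feasible vertex uses only tofu, spinach, cheddar; broccoli, kale, bananas are not used. Binding constraints: iron, calcium, the spinach cap.
Solving gives x1 = 1.378, x3 = 0.6, x6 = 0.3655.
Cost = 0.78·1.378 + 0.98·0.6 + 0.59·0.3655 = 1.8785.

€1.88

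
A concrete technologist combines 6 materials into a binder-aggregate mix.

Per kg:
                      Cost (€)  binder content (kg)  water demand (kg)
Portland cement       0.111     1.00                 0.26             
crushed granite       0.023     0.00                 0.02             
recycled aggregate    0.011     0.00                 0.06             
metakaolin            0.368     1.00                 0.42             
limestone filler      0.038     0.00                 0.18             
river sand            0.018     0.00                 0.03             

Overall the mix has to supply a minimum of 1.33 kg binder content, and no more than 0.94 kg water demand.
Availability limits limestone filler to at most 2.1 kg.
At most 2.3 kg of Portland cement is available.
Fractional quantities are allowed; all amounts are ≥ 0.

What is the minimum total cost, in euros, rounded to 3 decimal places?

€0.148

Treat it as an LP. Let x1 = kg of Portland cement, x2 = kg of crushed granite, x3 = kg of recycled aggregate, x4 = kg of metakaolin, x5 = kg of limestone filler, x6 = kg of river sand.
Minimise 0.111x1 + 0.023x2 + 0.011x3 + 0.368x4 + 0.038x5 + 0.018x6 s.t.:
  1x1 + 1x4 ≥ 1.33   (binder content)
  0.26x1 + 0.02x2 + 0.06x3 + 0.42x4 + 0.18x5 + 0.03x6 ≤ 0.94   (water demand)
  x5 ≤ 2.1
  x1 ≤ 2.3
  x1, x2, x3, x4, x5, x6 ≥ 0.
The optimal basis is {Portland cement}; crushed granite, recycled aggregate, metakaolin, limestone filler, river sand drop out. The binder content requirement is met with equality.
So Portland cement = 1.33 kg.
Objective = 0.111·1.33 = 0.14763.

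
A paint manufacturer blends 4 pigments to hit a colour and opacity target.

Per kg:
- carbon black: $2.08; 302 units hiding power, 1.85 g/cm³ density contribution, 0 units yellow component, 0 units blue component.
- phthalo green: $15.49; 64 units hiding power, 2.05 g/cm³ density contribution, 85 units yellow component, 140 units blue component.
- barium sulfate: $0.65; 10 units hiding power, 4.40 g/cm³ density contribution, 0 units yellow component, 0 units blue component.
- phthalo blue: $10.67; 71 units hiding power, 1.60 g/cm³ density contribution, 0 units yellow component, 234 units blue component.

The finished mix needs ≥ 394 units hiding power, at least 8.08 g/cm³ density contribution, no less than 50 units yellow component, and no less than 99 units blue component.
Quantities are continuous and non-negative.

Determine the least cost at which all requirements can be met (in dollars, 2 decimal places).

Let x1 = kg of carbon black, x2 = kg of phthalo green, x3 = kg of barium sulfate, x4 = kg of phthalo blue.
min 2.08x1 + 15.49x2 + 0.65x3 + 10.67x4 with:
  302x1 + 64x2 + 10x3 + 71x4 ≥ 394   (hiding power)
  1.85x1 + 2.05x2 + 4.4x3 + 1.6x4 ≥ 8.08   (density contribution)
  85x2 ≥ 50   (yellow component)
  140x2 + 234x4 ≥ 99   (blue component)
  x1, x2, x3, x4 ≥ 0.
All 4 inputs are positive at the optimum. There the hiding power, density contribution, yellow component, blue component constraints are tight.
That vertex is x1 = 1.128, x2 = 0.5882, x3 = 1.062, x4 = 0.07114.
Total cost: 2.08·1.128 + 15.49·0.5882 + 0.65·1.062 + 10.67·0.07114 = 12.9068.

$12.91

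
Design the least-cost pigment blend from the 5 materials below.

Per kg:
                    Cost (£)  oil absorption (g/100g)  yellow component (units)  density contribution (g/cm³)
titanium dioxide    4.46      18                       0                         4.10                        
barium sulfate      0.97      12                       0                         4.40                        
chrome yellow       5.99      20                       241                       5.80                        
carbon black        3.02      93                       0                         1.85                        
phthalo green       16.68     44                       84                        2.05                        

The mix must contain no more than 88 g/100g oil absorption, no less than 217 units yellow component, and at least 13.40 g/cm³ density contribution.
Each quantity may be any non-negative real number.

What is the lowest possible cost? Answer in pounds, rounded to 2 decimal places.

£7.20

Set it up as a linear program. Let x1 = kg of titanium dioxide, x2 = kg of barium sulfate, x3 = kg of chrome yellow, x4 = kg of carbon black, x5 = kg of phthalo green.
Minimise 4.46x1 + 0.97x2 + 5.99x3 + 3.02x4 + 16.68x5 s.t.:
  18x1 + 12x2 + 20x3 + 93x4 + 44x5 ≤ 88   (oil absorption)
  241x3 + 84x5 ≥ 217   (yellow component)
  4.1x1 + 4.4x2 + 5.8x3 + 1.85x4 + 2.05x5 ≥ 13.4   (density contribution)
  x1, x2, x3, x4, x5 ≥ 0.
At the optimum only barium sulfate, chrome yellow are positive (titanium dioxide, carbon black, phthalo green = 0). There the yellow component and density contribution constraints are tight.
That vertex is x2 = 1.859, x3 = 0.9004.
Total cost: 0.97·1.859 + 5.99·0.9004 = 7.1966.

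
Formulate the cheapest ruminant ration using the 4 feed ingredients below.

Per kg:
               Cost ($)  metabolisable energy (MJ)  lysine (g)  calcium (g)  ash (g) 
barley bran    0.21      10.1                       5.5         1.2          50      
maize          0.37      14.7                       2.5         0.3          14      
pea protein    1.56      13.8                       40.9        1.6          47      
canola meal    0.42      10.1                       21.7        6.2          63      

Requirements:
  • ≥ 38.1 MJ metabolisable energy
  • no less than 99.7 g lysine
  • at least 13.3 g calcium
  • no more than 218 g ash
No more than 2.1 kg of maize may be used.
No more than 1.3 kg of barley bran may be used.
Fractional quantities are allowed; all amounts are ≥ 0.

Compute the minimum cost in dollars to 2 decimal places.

Treat it as an LP. Let x1 = kg of barley bran, x2 = kg of maize, x3 = kg of pea protein, x4 = kg of canola meal.
Minimize 0.21x1 + 0.37x2 + 1.56x3 + 0.42x4 s.t.:
  10.1x1 + 14.7x2 + 13.8x3 + 10.1x4 ≥ 38.1   (metabolisable energy)
  5.5x1 + 2.5x2 + 40.9x3 + 21.7x4 ≥ 99.7   (lysine)
  1.2x1 + 0.3x2 + 1.6x3 + 6.2x4 ≥ 13.3   (calcium)
  50x1 + 14x2 + 47x3 + 63x4 ≤ 218   (ash)
  x2 ≤ 2.1
  x1 ≤ 1.3
  x1, x2, x3, x4 ≥ 0.
At the optimum only pea protein, canola meal are positive (barley bran, maize = 0). The lysine and ash requirements are met with equality.
Solving gives x3 = 0.996, x4 = 2.717.
Total cost: 1.56·0.996 + 0.42·2.717 = 2.6949.

$2.69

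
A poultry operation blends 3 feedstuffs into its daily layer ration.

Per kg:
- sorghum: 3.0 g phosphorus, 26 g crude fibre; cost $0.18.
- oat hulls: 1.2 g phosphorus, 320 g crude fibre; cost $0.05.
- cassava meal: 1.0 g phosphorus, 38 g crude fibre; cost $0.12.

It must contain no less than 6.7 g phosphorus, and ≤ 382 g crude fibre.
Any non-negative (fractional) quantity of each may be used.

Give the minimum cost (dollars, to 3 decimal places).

$0.379

Set it up as a linear program. Let x1 = kg of sorghum, x2 = kg of oat hulls, x3 = kg of cassava meal.
Minimize 0.18x1 + 0.05x2 + 0.12x3 s.t.:
  3x1 + 1.2x2 + 1x3 ≥ 6.7   (phosphorus)
  26x1 + 320x2 + 38x3 ≤ 382   (crude fibre)
  x1, x2, x3 ≥ 0.
The optimal basis is {sorghum, oat hulls}; cassava meal drops out. The phosphorus and crude fibre requirements are met with equality.
So sorghum = 1.815 kg, oat hulls = 1.046 kg.
Cost = 0.18·1.815 + 0.05·1.046 = 0.37900.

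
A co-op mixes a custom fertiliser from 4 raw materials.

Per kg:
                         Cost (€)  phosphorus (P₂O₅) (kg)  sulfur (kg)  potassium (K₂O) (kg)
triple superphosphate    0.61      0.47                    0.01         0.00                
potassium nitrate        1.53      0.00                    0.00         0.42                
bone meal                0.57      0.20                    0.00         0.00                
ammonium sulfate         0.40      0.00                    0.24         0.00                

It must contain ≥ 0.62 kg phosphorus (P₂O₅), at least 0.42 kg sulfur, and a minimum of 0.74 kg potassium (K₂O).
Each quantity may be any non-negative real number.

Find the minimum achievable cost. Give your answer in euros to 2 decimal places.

Set it up as a linear program. Let x1 = kg of triple superphosphate, x2 = kg of potassium nitrate, x3 = kg of bone meal, x4 = kg of ammonium sulfate.
Minimize 0.61x1 + 1.53x2 + 0.57x3 + 0.4x4 s.t.:
  0.47x1 + 0.2x3 ≥ 0.62   (phosphorus (P₂O₅))
  0.01x1 + 0.24x4 ≥ 0.42   (sulfur)
  0.42x2 ≥ 0.74   (potassium (K₂O))
  x1, x2, x3, x4 ≥ 0.
The minimum-cost mix takes nothing from bone meal — only triple superphosphate, potassium nitrate, ammonium sulfate. There the phosphorus (P₂O₅), sulfur, potassium (K₂O) constraints are tight.
Optimal quantities: triple superphosphate = 1.319 kg, potassium nitrate = 1.762 kg, ammonium sulfate = 1.695 kg.
Cost = 0.61·1.319 + 1.53·1.762 + 0.4·1.695 = 4.1785.

€4.18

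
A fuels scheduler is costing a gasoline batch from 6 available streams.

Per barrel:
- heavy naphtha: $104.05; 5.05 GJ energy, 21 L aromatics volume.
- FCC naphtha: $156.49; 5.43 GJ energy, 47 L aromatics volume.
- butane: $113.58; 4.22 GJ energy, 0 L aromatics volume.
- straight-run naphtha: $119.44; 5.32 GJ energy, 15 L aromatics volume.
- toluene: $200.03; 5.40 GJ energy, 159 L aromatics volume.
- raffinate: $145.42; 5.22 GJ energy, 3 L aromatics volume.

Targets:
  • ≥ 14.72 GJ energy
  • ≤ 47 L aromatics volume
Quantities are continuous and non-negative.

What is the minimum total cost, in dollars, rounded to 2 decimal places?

Let x1 = barrels of heavy naphtha, x2 = barrels of FCC naphtha, x3 = barrels of butane, x4 = barrels of straight-run naphtha, x5 = barrels of toluene, x6 = barrels of raffinate.
min 104.05x1 + 156.49x2 + 113.58x3 + 119.44x4 + 200.03x5 + 145.42x6 subject to:
  5.05x1 + 5.43x2 + 4.22x3 + 5.32x4 + 5.4x5 + 5.22x6 ≥ 14.72   (energy)
  21x1 + 47x2 + 15x4 + 159x5 + 3x6 ≤ 47   (aromatics volume)
  x1, x2, x3, x4, x5, x6 ≥ 0.
The minimum-cost mix takes nothing from FCC naphtha, butane, toluene, raffinate — only heavy naphtha, straight-run naphtha. Binding constraints: energy and aromatics volume.
So heavy naphtha = 0.8129 barrels, straight-run naphtha = 1.9953 barrels.
Hence cost = 104.05·0.8129 + 119.44·1.9953 = $322.9009.

$322.90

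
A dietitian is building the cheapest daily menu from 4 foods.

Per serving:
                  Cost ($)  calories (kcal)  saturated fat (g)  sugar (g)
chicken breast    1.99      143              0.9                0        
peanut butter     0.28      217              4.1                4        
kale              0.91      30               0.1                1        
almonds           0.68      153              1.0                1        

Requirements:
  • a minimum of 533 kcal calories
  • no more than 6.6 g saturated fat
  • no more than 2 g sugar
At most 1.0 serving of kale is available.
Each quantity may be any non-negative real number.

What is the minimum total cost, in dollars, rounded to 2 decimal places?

$4.52

Let x1 = servings of chicken breast, x2 = servings of peanut butter, x3 = servings of kale, x4 = servings of almonds.
min 1.99x1 + 0.28x2 + 0.91x3 + 0.68x4 s.t.:
  143x1 + 217x2 + 30x3 + 153x4 ≥ 533   (calories)
  0.9x1 + 4.1x2 + 0.1x3 + 1x4 ≤ 6.6   (saturated fat)
  4x2 + 1x3 + 1x4 ≤ 2   (sugar)
  x3 ≤ 1
  x1, x2, x3, x4 ≥ 0.
The optimal basis is {chicken breast, almonds}; peanut butter, kale drop out. The calories and sugar requirements are met with equality.
So chicken breast = 1.587 servings, almonds = 2 servings.
Objective = 1.99·1.587 + 0.68·2 = 4.5181.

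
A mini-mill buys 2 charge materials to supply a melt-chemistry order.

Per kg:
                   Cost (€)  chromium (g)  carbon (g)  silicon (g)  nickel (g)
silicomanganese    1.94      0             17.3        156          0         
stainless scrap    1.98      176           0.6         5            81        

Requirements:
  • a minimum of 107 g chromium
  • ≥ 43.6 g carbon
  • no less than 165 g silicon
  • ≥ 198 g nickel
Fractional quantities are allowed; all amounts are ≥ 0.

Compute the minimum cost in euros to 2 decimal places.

€9.56

Treat it as an LP. Let x1 = kg of silicomanganese, x2 = kg of stainless scrap.
Minimize 1.94x1 + 1.98x2 with:
  176x2 ≥ 107   (chromium)
  17.3x1 + 0.6x2 ≥ 43.6   (carbon)
  156x1 + 5x2 ≥ 165   (silicon)
  81x2 ≥ 198   (nickel)
  x1, x2 ≥ 0.
Both inputs are positive at the optimum. The carbon and nickel requirements are met with equality.
Optimal quantities: silicomanganese = 2.435 kg, stainless scrap = 2.444 kg.
Objective = 1.94·2.435 + 1.98·2.444 = 9.5630.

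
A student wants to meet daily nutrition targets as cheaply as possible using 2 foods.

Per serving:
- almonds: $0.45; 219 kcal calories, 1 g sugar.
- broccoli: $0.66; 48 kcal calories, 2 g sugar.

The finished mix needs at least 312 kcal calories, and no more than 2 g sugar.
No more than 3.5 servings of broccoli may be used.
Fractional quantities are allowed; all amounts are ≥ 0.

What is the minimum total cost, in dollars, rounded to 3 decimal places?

$0.641

Treat it as an LP. Let x1 = servings of almonds, x2 = servings of broccoli.
Minimize 0.45x1 + 0.66x2 subject to:
  219x1 + 48x2 ≥ 312   (calories)
  1x1 + 2x2 ≤ 2   (sugar)
  x2 ≤ 3.5
  x1, x2 ≥ 0.
The optimal basis is {almonds}; broccoli drops out. Binding constraint: calories.
Optimal quantities: almonds = 1.425 servings.
Total cost: 0.45·1.425 = 0.64125.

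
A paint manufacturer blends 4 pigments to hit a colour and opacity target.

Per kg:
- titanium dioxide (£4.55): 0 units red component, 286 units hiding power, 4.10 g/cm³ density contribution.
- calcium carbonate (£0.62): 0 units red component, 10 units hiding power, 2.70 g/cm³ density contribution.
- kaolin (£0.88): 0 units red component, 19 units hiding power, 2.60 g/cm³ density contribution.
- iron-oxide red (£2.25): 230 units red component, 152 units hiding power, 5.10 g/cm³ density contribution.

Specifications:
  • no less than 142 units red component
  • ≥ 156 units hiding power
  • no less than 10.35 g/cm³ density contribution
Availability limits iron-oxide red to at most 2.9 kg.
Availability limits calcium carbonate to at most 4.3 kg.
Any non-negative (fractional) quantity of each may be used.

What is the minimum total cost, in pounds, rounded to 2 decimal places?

£3.33

Set it up as a linear program. Let x1 = kg of titanium dioxide, x2 = kg of calcium carbonate, x3 = kg of kaolin, x4 = kg of iron-oxide red.
Minimise 4.55x1 + 0.62x2 + 0.88x3 + 2.25x4 with:
  230x4 ≥ 142   (red component)
  286x1 + 10x2 + 19x3 + 152x4 ≥ 156   (hiding power)
  4.1x1 + 2.7x2 + 2.6x3 + 5.1x4 ≥ 10.35   (density contribution)
  x4 ≤ 2.9
  x2 ≤ 4.3
  x1, x2, x3, x4 ≥ 0.
The minimum-cost mix takes nothing from titanium dioxide, kaolin — only calcium carbonate, iron-oxide red. Binding constraints: hiding power and density contribution.
So calcium carbonate = 2.164 kg, iron-oxide red = 0.884 kg.
Cost = 0.62·2.164 + 2.25·0.884 = 3.3307.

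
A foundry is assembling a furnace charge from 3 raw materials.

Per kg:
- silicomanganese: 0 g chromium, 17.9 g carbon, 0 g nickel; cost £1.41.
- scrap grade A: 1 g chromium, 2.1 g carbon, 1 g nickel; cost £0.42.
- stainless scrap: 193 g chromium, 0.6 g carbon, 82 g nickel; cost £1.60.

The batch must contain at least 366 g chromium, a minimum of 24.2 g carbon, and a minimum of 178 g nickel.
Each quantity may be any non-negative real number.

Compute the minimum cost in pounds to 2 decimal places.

£5.28

Set it up as a linear program. Let x1 = kg of silicomanganese, x2 = kg of scrap grade A, x3 = kg of stainless scrap.
Minimise 1.41x1 + 0.42x2 + 1.6x3 with:
  1x2 + 193x3 ≥ 366   (chromium)
  17.9x1 + 2.1x2 + 0.6x3 ≥ 24.2   (carbon)
  1x2 + 82x3 ≥ 178   (nickel)
  x1, x2, x3 ≥ 0.
The minimum-cost mix takes nothing from scrap grade A — only silicomanganese, stainless scrap. Binding constraints: carbon and nickel.
So silicomanganese = 1.279 kg, stainless scrap = 2.171 kg.
Total cost: 1.41·1.279 + 1.6·2.171 = 5.2770.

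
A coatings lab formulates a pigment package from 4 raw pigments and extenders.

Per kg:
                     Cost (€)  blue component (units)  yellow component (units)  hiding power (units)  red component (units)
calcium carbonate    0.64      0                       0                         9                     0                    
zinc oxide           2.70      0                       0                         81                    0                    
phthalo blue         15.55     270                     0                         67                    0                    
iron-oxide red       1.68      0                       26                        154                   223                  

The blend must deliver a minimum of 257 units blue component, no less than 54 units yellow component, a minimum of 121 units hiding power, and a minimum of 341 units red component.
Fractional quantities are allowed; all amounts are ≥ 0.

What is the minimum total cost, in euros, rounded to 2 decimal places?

Let x1 = kg of calcium carbonate, x2 = kg of zinc oxide, x3 = kg of phthalo blue, x4 = kg of iron-oxide red.
Minimise 0.64x1 + 2.7x2 + 15.55x3 + 1.68x4 s.t.:
  270x3 ≥ 257   (blue component)
  26x4 ≥ 54   (yellow component)
  9x1 + 81x2 + 67x3 + 154x4 ≥ 121   (hiding power)
  223x4 ≥ 341   (red component)
  x1, x2, x3, x4 ≥ 0.
The cheapest feasible vertex uses only phthalo blue, iron-oxide red; calcium carbonate, zinc oxide are not used. There the blue component and yellow component constraints are tight.
So phthalo blue = 0.9519 kg, iron-oxide red = 2.077 kg.
Objective = 15.55·0.9519 + 1.68·2.077 = 18.2914.

€18.29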